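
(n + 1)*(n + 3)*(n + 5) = n^3 + 9*n^2 + 23*n + 15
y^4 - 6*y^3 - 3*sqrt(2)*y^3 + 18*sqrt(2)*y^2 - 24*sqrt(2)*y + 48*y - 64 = (y - 4)*(y - 2)*(y - 4*sqrt(2))*(y + sqrt(2))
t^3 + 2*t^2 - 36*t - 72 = (t - 6)*(t + 2)*(t + 6)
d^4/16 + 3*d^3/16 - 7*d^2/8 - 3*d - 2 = (d/4 + 1/4)*(d/4 + 1/2)*(d - 4)*(d + 4)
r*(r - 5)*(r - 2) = r^3 - 7*r^2 + 10*r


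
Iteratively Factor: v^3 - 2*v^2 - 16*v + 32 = (v + 4)*(v^2 - 6*v + 8) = (v - 4)*(v + 4)*(v - 2)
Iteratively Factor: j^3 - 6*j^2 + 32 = (j + 2)*(j^2 - 8*j + 16) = (j - 4)*(j + 2)*(j - 4)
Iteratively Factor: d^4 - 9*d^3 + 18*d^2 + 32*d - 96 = (d - 3)*(d^3 - 6*d^2 + 32) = (d - 4)*(d - 3)*(d^2 - 2*d - 8) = (d - 4)*(d - 3)*(d + 2)*(d - 4)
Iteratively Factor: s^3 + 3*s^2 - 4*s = (s)*(s^2 + 3*s - 4) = s*(s - 1)*(s + 4)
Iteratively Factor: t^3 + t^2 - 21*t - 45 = (t - 5)*(t^2 + 6*t + 9) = (t - 5)*(t + 3)*(t + 3)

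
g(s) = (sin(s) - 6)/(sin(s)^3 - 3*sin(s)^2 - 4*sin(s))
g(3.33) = -9.71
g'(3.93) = -9.57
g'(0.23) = -27.19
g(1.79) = 0.86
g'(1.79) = 0.26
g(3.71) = -5.80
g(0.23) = 5.47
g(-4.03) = 1.18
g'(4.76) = 51887.77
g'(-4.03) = 1.28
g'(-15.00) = -6.01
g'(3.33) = 39.92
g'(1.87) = 0.37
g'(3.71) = -1.18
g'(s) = (sin(s) - 6)*(-3*sin(s)^2*cos(s) + 6*sin(s)*cos(s) + 4*cos(s))/(sin(s)^3 - 3*sin(s)^2 - 4*sin(s))^2 + cos(s)/(sin(s)^3 - 3*sin(s)^2 - 4*sin(s))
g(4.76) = -1236.93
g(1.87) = 0.89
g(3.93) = -6.91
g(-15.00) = -6.29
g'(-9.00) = 4.35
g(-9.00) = -6.00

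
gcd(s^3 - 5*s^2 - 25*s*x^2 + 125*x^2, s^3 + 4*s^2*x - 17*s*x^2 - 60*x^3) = s + 5*x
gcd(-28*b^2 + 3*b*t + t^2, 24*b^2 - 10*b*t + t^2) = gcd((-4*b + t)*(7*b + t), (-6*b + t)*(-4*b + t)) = -4*b + t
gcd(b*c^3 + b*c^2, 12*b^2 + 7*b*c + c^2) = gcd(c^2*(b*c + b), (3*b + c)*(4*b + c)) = 1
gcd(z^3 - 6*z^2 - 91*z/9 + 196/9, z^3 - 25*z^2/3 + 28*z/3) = z^2 - 25*z/3 + 28/3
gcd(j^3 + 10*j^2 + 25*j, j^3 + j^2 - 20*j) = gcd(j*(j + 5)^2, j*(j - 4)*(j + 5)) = j^2 + 5*j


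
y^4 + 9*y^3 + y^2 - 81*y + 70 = (y - 2)*(y - 1)*(y + 5)*(y + 7)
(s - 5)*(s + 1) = s^2 - 4*s - 5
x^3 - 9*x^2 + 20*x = x*(x - 5)*(x - 4)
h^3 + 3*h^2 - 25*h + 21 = (h - 3)*(h - 1)*(h + 7)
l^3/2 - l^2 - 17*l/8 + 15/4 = (l/2 + 1)*(l - 5/2)*(l - 3/2)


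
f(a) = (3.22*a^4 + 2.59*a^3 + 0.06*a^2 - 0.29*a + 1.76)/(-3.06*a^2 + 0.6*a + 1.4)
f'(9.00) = -19.98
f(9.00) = -95.49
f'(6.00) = -13.65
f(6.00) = -45.02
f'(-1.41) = 1.48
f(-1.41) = -1.40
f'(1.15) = 3.44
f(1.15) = -5.66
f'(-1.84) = 2.68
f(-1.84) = -2.31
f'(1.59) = -3.02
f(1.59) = -6.03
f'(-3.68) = 6.70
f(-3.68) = -11.01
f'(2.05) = -4.83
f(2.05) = -7.88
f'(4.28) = -10.00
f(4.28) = -24.67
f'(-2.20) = 3.52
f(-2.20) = -3.43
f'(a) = (6.12*a - 0.6)*(3.22*a^4 + 2.59*a^3 + 0.06*a^2 - 0.29*a + 1.76)/(-3.06*a^2 + 0.6*a + 1.4)^2 + (12.88*a^3 + 7.77*a^2 + 0.12*a - 0.29)/(-3.06*a^2 + 0.6*a + 1.4)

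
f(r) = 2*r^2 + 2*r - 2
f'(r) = 4*r + 2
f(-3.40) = 14.32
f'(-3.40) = -11.60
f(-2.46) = 5.18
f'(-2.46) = -7.84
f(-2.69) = 7.09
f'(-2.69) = -8.76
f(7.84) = 136.61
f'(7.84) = 33.36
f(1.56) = 5.99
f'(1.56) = 8.24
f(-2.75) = 7.62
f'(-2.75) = -9.00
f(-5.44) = 46.31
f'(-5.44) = -19.76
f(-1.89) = 1.36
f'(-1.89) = -5.56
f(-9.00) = 142.00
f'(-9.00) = -34.00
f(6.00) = 82.00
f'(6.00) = 26.00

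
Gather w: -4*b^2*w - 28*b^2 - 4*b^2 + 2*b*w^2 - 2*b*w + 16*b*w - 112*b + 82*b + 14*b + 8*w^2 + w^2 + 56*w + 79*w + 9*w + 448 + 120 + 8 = -32*b^2 - 16*b + w^2*(2*b + 9) + w*(-4*b^2 + 14*b + 144) + 576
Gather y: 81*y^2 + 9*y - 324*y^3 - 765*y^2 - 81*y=-324*y^3 - 684*y^2 - 72*y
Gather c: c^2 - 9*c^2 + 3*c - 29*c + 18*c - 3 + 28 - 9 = -8*c^2 - 8*c + 16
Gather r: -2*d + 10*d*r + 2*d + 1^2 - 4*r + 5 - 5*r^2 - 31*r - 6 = -5*r^2 + r*(10*d - 35)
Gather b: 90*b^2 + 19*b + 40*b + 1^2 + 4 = 90*b^2 + 59*b + 5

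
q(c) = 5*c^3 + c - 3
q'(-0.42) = 3.65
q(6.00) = 1083.00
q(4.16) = 361.12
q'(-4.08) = 250.70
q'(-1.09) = 18.82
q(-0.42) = -3.79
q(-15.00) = -16893.00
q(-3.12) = -157.98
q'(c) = 15*c^2 + 1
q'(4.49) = 303.40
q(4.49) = 454.08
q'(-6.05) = 550.04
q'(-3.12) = 147.02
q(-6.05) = -1116.28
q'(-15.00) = 3376.00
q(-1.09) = -10.57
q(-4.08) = -346.67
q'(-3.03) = 138.71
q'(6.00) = 541.00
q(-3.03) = -145.12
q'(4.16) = 260.58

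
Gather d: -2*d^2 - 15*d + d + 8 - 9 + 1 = -2*d^2 - 14*d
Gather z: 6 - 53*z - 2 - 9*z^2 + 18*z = -9*z^2 - 35*z + 4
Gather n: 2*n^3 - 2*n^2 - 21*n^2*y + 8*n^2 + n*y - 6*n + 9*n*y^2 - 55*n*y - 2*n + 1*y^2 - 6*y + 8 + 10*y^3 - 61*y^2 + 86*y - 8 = 2*n^3 + n^2*(6 - 21*y) + n*(9*y^2 - 54*y - 8) + 10*y^3 - 60*y^2 + 80*y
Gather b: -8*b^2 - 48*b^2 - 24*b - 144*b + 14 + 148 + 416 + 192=-56*b^2 - 168*b + 770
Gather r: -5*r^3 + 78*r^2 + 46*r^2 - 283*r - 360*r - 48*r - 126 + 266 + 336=-5*r^3 + 124*r^2 - 691*r + 476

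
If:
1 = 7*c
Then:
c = 1/7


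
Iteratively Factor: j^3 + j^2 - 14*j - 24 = (j + 3)*(j^2 - 2*j - 8) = (j - 4)*(j + 3)*(j + 2)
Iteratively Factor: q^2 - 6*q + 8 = (q - 2)*(q - 4)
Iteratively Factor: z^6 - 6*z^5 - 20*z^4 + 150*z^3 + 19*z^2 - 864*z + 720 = (z - 1)*(z^5 - 5*z^4 - 25*z^3 + 125*z^2 + 144*z - 720) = (z - 1)*(z + 4)*(z^4 - 9*z^3 + 11*z^2 + 81*z - 180) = (z - 1)*(z + 3)*(z + 4)*(z^3 - 12*z^2 + 47*z - 60) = (z - 3)*(z - 1)*(z + 3)*(z + 4)*(z^2 - 9*z + 20) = (z - 4)*(z - 3)*(z - 1)*(z + 3)*(z + 4)*(z - 5)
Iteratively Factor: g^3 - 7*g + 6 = (g - 1)*(g^2 + g - 6) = (g - 1)*(g + 3)*(g - 2)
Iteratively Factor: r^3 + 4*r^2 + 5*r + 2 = (r + 1)*(r^2 + 3*r + 2) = (r + 1)^2*(r + 2)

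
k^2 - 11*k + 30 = (k - 6)*(k - 5)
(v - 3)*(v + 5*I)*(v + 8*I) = v^3 - 3*v^2 + 13*I*v^2 - 40*v - 39*I*v + 120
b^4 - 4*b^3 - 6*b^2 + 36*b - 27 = (b - 3)^2*(b - 1)*(b + 3)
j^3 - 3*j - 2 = (j - 2)*(j + 1)^2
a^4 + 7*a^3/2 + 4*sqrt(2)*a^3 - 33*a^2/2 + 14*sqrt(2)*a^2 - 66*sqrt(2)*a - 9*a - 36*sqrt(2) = (a - 3)*(a + 1/2)*(a + 6)*(a + 4*sqrt(2))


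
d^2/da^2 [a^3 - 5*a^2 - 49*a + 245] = 6*a - 10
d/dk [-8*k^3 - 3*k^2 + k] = -24*k^2 - 6*k + 1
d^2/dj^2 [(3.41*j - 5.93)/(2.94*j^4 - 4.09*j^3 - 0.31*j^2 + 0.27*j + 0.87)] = (353.696112*j^7 - 1681.193136*j^6 + 2462.786022*j^5 - 1083.388674*j^4 - 305.38252*j^3 + 363.49044*j^2 - 118.108206*j - 5.665254)/(25.412184*j^12 - 106.056972*j^11 + 139.503294*j^10 - 39.050857*j^9 - 11.629587*j^8 - 51.874266*j^7 + 41.570018*j^6 + 9.945432*j^5 + 1.094436*j^4 - 9.704394*j^3 - 0.513648*j^2 + 0.613089*j + 0.658503)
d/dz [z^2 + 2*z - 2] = 2*z + 2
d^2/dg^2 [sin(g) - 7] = -sin(g)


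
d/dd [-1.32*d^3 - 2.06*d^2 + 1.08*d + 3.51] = -3.96*d^2 - 4.12*d + 1.08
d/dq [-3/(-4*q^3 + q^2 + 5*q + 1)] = 3*(-12*q^2 + 2*q + 5)/(-4*q^3 + q^2 + 5*q + 1)^2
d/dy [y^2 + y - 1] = 2*y + 1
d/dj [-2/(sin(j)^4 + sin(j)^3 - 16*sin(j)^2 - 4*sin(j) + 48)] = 2*(4*sin(j)^3 + 3*sin(j)^2 - 32*sin(j) - 4)*cos(j)/(sin(j)^4 + sin(j)^3 - 16*sin(j)^2 - 4*sin(j) + 48)^2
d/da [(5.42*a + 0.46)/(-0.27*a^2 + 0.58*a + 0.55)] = (1.4634*a^2 + 0.2484*a + 2.7142)/(0.0729*a^4 - 0.3132*a^3 + 0.0393999999999999*a^2 + 0.638*a + 0.3025)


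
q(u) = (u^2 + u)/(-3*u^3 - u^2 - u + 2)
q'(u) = (2*u + 1)/(-3*u^3 - u^2 - u + 2) + (u^2 + u)*(9*u^2 + 2*u + 1)/(-3*u^3 - u^2 - u + 2)^2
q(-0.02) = -0.01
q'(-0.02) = 0.47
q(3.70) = -0.10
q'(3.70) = 0.03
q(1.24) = -0.43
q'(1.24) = 0.60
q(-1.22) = 0.04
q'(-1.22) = -0.14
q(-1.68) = 0.08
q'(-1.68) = -0.04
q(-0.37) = -0.10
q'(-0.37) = 0.05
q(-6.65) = 0.04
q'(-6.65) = 0.01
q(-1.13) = 0.02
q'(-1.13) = -0.16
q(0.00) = 0.00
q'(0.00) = 0.50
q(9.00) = -0.04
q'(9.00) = 0.00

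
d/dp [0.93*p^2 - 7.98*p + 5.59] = 1.86*p - 7.98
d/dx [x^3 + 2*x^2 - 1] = x*(3*x + 4)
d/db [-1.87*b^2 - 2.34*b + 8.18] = -3.74*b - 2.34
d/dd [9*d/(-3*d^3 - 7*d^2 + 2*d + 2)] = 9*(6*d^3 + 7*d^2 + 2)/(9*d^6 + 42*d^5 + 37*d^4 - 40*d^3 - 24*d^2 + 8*d + 4)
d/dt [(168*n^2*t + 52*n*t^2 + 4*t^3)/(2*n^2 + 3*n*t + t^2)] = 4*(84*n^4 + 52*n^3*t + 3*n^2*t^2 + 6*n*t^3 + t^4)/(4*n^4 + 12*n^3*t + 13*n^2*t^2 + 6*n*t^3 + t^4)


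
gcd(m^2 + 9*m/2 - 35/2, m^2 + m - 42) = m + 7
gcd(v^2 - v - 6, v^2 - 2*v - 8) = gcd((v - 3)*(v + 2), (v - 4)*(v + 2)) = v + 2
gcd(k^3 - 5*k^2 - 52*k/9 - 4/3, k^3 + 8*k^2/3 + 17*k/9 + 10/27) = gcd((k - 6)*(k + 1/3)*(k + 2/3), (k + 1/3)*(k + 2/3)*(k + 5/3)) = k^2 + k + 2/9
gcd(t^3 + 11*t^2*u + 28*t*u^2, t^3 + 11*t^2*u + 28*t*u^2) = t^3 + 11*t^2*u + 28*t*u^2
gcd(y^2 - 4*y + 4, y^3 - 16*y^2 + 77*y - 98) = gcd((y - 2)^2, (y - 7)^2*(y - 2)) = y - 2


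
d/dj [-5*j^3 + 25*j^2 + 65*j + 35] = -15*j^2 + 50*j + 65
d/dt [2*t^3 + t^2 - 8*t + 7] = 6*t^2 + 2*t - 8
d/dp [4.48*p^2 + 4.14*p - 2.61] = 8.96*p + 4.14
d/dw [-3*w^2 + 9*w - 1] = 9 - 6*w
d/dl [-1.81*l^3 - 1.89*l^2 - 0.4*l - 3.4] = -5.43*l^2 - 3.78*l - 0.4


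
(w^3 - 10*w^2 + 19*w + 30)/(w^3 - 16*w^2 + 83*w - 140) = (w^2 - 5*w - 6)/(w^2 - 11*w + 28)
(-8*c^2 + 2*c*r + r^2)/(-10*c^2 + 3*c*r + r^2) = (4*c + r)/(5*c + r)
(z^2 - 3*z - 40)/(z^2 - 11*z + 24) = (z + 5)/(z - 3)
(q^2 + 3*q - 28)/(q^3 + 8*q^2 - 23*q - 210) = (q - 4)/(q^2 + q - 30)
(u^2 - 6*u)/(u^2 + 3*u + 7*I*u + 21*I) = u*(u - 6)/(u^2 + u*(3 + 7*I) + 21*I)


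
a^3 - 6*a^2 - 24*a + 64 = (a - 8)*(a - 2)*(a + 4)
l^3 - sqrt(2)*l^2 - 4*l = l*(l - 2*sqrt(2))*(l + sqrt(2))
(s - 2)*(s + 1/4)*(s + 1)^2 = s^4 + s^3/4 - 3*s^2 - 11*s/4 - 1/2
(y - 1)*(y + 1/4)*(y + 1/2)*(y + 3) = y^4 + 11*y^3/4 - 11*y^2/8 - 2*y - 3/8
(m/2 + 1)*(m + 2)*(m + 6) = m^3/2 + 5*m^2 + 14*m + 12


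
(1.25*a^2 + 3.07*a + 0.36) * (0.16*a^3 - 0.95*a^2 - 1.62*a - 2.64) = 0.2*a^5 - 0.6963*a^4 - 4.8839*a^3 - 8.6154*a^2 - 8.688*a - 0.9504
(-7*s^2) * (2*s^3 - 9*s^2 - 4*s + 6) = -14*s^5 + 63*s^4 + 28*s^3 - 42*s^2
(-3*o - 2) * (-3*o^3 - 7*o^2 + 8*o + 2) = 9*o^4 + 27*o^3 - 10*o^2 - 22*o - 4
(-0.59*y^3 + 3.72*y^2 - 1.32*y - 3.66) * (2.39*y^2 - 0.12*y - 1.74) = -1.4101*y^5 + 8.9616*y^4 - 2.5746*y^3 - 15.0618*y^2 + 2.736*y + 6.3684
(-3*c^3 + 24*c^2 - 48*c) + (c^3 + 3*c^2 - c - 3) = -2*c^3 + 27*c^2 - 49*c - 3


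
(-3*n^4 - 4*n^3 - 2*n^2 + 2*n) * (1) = -3*n^4 - 4*n^3 - 2*n^2 + 2*n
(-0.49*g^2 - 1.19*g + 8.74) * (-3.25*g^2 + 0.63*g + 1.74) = 1.5925*g^4 + 3.5588*g^3 - 30.0073*g^2 + 3.4356*g + 15.2076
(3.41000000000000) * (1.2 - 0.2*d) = 4.092 - 0.682*d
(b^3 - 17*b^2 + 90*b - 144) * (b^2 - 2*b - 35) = b^5 - 19*b^4 + 89*b^3 + 271*b^2 - 2862*b + 5040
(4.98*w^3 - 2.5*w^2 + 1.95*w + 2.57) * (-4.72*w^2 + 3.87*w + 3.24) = -23.5056*w^5 + 31.0726*w^4 - 2.7438*w^3 - 12.6839*w^2 + 16.2639*w + 8.3268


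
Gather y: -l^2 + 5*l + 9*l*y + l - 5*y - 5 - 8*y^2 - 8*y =-l^2 + 6*l - 8*y^2 + y*(9*l - 13) - 5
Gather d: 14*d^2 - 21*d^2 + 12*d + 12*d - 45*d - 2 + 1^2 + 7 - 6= -7*d^2 - 21*d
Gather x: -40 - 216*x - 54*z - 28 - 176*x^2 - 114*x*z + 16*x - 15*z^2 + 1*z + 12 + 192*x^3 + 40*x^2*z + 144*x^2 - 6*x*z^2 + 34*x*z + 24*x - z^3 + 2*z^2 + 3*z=192*x^3 + x^2*(40*z - 32) + x*(-6*z^2 - 80*z - 176) - z^3 - 13*z^2 - 50*z - 56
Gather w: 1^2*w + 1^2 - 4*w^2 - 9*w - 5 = -4*w^2 - 8*w - 4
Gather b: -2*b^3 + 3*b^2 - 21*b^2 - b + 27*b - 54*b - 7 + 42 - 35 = -2*b^3 - 18*b^2 - 28*b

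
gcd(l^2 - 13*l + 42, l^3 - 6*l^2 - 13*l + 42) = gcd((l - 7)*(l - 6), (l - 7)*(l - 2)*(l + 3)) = l - 7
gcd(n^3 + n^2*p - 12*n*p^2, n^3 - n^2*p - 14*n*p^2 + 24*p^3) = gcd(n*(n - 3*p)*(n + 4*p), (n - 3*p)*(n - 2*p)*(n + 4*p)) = -n^2 - n*p + 12*p^2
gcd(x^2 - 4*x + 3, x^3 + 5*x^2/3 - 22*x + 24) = x - 3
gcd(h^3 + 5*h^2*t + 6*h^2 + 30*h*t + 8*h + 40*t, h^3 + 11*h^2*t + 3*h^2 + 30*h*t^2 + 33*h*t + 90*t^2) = h + 5*t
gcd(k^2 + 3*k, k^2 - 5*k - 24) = k + 3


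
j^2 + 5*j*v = j*(j + 5*v)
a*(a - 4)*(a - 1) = a^3 - 5*a^2 + 4*a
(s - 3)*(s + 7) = s^2 + 4*s - 21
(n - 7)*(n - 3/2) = n^2 - 17*n/2 + 21/2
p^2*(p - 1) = p^3 - p^2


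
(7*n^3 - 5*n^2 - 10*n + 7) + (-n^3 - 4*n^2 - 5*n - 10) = 6*n^3 - 9*n^2 - 15*n - 3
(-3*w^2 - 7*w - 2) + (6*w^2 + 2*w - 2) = 3*w^2 - 5*w - 4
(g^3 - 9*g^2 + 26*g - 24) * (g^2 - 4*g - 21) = g^5 - 13*g^4 + 41*g^3 + 61*g^2 - 450*g + 504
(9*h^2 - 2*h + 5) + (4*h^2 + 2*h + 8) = 13*h^2 + 13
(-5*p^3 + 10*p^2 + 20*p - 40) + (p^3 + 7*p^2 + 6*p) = -4*p^3 + 17*p^2 + 26*p - 40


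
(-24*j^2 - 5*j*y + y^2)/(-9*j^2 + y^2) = (-8*j + y)/(-3*j + y)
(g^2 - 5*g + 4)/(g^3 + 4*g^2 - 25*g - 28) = (g - 1)/(g^2 + 8*g + 7)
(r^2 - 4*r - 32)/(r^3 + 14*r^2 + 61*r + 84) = (r - 8)/(r^2 + 10*r + 21)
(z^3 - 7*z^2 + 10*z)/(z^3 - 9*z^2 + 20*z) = (z - 2)/(z - 4)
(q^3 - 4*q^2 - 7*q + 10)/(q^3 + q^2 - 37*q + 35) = (q + 2)/(q + 7)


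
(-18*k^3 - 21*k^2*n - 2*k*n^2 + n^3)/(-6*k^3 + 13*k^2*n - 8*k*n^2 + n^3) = (3*k^2 + 4*k*n + n^2)/(k^2 - 2*k*n + n^2)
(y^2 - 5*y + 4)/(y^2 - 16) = (y - 1)/(y + 4)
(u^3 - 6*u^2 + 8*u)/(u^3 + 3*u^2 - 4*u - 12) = u*(u - 4)/(u^2 + 5*u + 6)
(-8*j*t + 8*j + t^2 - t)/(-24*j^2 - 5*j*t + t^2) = (t - 1)/(3*j + t)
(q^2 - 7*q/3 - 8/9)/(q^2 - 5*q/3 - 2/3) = (q - 8/3)/(q - 2)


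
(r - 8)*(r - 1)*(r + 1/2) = r^3 - 17*r^2/2 + 7*r/2 + 4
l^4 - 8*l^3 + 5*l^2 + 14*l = l*(l - 7)*(l - 2)*(l + 1)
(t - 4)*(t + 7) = t^2 + 3*t - 28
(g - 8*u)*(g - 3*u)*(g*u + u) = g^3*u - 11*g^2*u^2 + g^2*u + 24*g*u^3 - 11*g*u^2 + 24*u^3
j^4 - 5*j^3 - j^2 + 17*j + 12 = (j - 4)*(j - 3)*(j + 1)^2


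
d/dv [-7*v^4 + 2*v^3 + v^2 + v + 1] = -28*v^3 + 6*v^2 + 2*v + 1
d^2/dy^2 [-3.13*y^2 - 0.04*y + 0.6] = -6.26000000000000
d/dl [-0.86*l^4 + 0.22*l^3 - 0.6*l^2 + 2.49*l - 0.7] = -3.44*l^3 + 0.66*l^2 - 1.2*l + 2.49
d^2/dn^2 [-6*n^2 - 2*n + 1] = -12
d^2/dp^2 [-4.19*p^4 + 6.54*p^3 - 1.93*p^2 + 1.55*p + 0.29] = -50.28*p^2 + 39.24*p - 3.86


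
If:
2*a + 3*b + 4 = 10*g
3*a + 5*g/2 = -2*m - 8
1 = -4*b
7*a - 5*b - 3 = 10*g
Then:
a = 1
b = -1/4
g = 21/40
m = -197/32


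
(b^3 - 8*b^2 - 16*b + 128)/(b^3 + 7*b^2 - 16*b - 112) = (b - 8)/(b + 7)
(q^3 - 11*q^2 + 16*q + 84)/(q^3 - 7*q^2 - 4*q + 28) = (q - 6)/(q - 2)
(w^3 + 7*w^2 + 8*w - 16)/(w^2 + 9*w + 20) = (w^2 + 3*w - 4)/(w + 5)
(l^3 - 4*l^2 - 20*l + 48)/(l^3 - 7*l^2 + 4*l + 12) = (l + 4)/(l + 1)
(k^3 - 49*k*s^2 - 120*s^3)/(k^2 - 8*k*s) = k + 8*s + 15*s^2/k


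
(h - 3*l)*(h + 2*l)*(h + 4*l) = h^3 + 3*h^2*l - 10*h*l^2 - 24*l^3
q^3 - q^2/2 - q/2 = q*(q - 1)*(q + 1/2)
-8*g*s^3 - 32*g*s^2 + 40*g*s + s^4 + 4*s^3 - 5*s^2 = s*(-8*g + s)*(s - 1)*(s + 5)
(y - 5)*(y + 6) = y^2 + y - 30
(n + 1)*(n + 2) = n^2 + 3*n + 2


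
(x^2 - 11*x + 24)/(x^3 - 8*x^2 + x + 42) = (x - 8)/(x^2 - 5*x - 14)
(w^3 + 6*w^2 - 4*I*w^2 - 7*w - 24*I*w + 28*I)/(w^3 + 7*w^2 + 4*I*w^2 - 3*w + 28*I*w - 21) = (w^2 - w*(1 + 4*I) + 4*I)/(w^2 + 4*I*w - 3)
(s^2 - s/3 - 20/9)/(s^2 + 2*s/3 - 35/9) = (3*s + 4)/(3*s + 7)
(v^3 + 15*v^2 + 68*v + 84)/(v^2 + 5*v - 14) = (v^2 + 8*v + 12)/(v - 2)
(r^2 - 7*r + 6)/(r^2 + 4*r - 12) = (r^2 - 7*r + 6)/(r^2 + 4*r - 12)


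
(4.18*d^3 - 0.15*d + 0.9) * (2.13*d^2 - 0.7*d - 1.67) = 8.9034*d^5 - 2.926*d^4 - 7.3001*d^3 + 2.022*d^2 - 0.3795*d - 1.503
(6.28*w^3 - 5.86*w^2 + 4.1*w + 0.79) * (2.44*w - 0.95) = 15.3232*w^4 - 20.2644*w^3 + 15.571*w^2 - 1.9674*w - 0.7505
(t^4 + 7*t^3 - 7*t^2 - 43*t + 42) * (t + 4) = t^5 + 11*t^4 + 21*t^3 - 71*t^2 - 130*t + 168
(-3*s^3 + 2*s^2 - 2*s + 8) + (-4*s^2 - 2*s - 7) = -3*s^3 - 2*s^2 - 4*s + 1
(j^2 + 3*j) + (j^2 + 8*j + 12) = 2*j^2 + 11*j + 12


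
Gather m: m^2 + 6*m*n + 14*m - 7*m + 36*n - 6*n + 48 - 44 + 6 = m^2 + m*(6*n + 7) + 30*n + 10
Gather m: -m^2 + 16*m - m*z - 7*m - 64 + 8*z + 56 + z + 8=-m^2 + m*(9 - z) + 9*z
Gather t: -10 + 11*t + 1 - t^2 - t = -t^2 + 10*t - 9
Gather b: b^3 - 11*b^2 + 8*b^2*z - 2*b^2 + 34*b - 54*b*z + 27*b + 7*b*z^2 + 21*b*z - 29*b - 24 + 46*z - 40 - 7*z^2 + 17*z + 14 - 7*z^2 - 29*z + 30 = b^3 + b^2*(8*z - 13) + b*(7*z^2 - 33*z + 32) - 14*z^2 + 34*z - 20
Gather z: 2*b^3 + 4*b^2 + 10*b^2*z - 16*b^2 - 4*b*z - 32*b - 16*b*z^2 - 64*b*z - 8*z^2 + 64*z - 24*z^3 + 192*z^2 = 2*b^3 - 12*b^2 - 32*b - 24*z^3 + z^2*(184 - 16*b) + z*(10*b^2 - 68*b + 64)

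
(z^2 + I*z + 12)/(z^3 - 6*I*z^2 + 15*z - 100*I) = (z - 3*I)/(z^2 - 10*I*z - 25)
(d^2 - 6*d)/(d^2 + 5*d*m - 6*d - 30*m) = d/(d + 5*m)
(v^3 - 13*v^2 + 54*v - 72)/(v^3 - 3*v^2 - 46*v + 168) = (v - 3)/(v + 7)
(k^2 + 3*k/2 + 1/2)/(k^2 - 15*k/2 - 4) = (k + 1)/(k - 8)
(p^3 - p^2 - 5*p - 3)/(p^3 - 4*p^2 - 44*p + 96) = (p^3 - p^2 - 5*p - 3)/(p^3 - 4*p^2 - 44*p + 96)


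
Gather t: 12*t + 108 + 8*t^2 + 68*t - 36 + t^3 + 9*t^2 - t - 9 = t^3 + 17*t^2 + 79*t + 63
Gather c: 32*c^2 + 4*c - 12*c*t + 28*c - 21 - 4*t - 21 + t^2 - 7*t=32*c^2 + c*(32 - 12*t) + t^2 - 11*t - 42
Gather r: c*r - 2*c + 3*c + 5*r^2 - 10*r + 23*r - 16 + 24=c + 5*r^2 + r*(c + 13) + 8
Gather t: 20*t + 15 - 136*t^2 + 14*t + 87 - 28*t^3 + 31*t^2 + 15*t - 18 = -28*t^3 - 105*t^2 + 49*t + 84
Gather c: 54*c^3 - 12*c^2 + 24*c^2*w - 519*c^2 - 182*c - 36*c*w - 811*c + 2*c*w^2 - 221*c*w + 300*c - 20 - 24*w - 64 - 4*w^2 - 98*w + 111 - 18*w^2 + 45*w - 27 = 54*c^3 + c^2*(24*w - 531) + c*(2*w^2 - 257*w - 693) - 22*w^2 - 77*w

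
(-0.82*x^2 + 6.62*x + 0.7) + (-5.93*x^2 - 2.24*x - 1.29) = -6.75*x^2 + 4.38*x - 0.59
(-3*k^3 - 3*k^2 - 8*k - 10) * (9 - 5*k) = 15*k^4 - 12*k^3 + 13*k^2 - 22*k - 90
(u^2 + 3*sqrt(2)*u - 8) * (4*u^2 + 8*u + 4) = 4*u^4 + 8*u^3 + 12*sqrt(2)*u^3 - 28*u^2 + 24*sqrt(2)*u^2 - 64*u + 12*sqrt(2)*u - 32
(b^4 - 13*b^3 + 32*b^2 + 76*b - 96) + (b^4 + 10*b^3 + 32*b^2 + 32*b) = 2*b^4 - 3*b^3 + 64*b^2 + 108*b - 96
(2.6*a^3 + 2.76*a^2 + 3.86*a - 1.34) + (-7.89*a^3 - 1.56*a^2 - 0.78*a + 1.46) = -5.29*a^3 + 1.2*a^2 + 3.08*a + 0.12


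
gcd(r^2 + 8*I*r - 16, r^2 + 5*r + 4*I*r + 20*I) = r + 4*I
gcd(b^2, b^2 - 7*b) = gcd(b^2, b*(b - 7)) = b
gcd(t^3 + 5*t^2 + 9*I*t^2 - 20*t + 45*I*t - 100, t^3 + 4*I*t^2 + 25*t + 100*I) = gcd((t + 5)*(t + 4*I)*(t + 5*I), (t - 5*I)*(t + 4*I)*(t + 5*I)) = t^2 + 9*I*t - 20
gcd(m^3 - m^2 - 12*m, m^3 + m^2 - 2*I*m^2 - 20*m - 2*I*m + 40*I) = m - 4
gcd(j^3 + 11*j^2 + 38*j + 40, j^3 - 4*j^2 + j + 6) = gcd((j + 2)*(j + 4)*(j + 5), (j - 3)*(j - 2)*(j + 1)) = 1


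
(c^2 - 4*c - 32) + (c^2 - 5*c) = 2*c^2 - 9*c - 32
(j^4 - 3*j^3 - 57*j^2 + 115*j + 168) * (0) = 0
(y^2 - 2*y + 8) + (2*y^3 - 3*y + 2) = 2*y^3 + y^2 - 5*y + 10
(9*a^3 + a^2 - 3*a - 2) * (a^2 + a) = 9*a^5 + 10*a^4 - 2*a^3 - 5*a^2 - 2*a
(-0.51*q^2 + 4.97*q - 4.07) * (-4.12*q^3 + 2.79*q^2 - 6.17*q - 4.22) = 2.1012*q^5 - 21.8993*q^4 + 33.7814*q^3 - 39.868*q^2 + 4.1385*q + 17.1754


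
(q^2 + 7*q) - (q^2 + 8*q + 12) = -q - 12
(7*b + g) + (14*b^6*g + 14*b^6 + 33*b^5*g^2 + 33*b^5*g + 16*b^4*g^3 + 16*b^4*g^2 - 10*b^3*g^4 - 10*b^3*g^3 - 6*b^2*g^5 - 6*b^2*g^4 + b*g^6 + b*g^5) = 14*b^6*g + 14*b^6 + 33*b^5*g^2 + 33*b^5*g + 16*b^4*g^3 + 16*b^4*g^2 - 10*b^3*g^4 - 10*b^3*g^3 - 6*b^2*g^5 - 6*b^2*g^4 + b*g^6 + b*g^5 + 7*b + g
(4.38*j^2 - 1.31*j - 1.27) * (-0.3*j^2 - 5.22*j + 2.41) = -1.314*j^4 - 22.4706*j^3 + 17.775*j^2 + 3.4723*j - 3.0607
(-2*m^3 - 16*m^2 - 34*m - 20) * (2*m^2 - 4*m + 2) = -4*m^5 - 24*m^4 - 8*m^3 + 64*m^2 + 12*m - 40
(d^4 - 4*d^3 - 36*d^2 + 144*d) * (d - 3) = d^5 - 7*d^4 - 24*d^3 + 252*d^2 - 432*d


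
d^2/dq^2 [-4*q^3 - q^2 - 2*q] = -24*q - 2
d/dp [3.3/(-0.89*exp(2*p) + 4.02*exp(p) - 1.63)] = (5.874*exp(p) - 13.266)*exp(p)/(0.89*exp(2*p) - 4.02*exp(p) + 1.63)^2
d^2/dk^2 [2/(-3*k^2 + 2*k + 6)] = 4*(-9*k^2 + 6*k + 4*(3*k - 1)^2 + 18)/(-3*k^2 + 2*k + 6)^3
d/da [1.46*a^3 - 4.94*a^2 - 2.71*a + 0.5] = 4.38*a^2 - 9.88*a - 2.71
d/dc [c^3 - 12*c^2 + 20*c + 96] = 3*c^2 - 24*c + 20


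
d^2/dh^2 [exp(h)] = exp(h)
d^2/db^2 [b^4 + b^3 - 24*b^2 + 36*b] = 12*b^2 + 6*b - 48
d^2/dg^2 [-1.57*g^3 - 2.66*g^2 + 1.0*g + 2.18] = -9.42*g - 5.32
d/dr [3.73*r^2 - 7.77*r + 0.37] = 7.46*r - 7.77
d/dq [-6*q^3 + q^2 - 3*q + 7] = -18*q^2 + 2*q - 3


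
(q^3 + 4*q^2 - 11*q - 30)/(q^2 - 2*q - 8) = (q^2 + 2*q - 15)/(q - 4)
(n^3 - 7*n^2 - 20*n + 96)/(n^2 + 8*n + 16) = (n^2 - 11*n + 24)/(n + 4)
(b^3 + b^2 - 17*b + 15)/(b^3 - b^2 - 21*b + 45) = (b - 1)/(b - 3)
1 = 1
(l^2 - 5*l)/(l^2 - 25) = l/(l + 5)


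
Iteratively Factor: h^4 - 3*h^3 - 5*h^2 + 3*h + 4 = (h + 1)*(h^3 - 4*h^2 - h + 4) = (h - 4)*(h + 1)*(h^2 - 1) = (h - 4)*(h - 1)*(h + 1)*(h + 1)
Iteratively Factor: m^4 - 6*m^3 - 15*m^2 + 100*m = (m + 4)*(m^3 - 10*m^2 + 25*m) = m*(m + 4)*(m^2 - 10*m + 25) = m*(m - 5)*(m + 4)*(m - 5)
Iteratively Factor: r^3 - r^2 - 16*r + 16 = (r - 1)*(r^2 - 16) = (r - 4)*(r - 1)*(r + 4)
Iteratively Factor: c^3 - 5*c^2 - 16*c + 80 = (c + 4)*(c^2 - 9*c + 20) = (c - 5)*(c + 4)*(c - 4)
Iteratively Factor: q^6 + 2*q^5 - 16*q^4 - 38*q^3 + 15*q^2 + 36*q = (q + 1)*(q^5 + q^4 - 17*q^3 - 21*q^2 + 36*q) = (q + 1)*(q + 3)*(q^4 - 2*q^3 - 11*q^2 + 12*q) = (q + 1)*(q + 3)^2*(q^3 - 5*q^2 + 4*q) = q*(q + 1)*(q + 3)^2*(q^2 - 5*q + 4) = q*(q - 4)*(q + 1)*(q + 3)^2*(q - 1)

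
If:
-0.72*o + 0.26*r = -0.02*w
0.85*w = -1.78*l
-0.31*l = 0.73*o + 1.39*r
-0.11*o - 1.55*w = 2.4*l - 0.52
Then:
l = -0.61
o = 0.07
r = 0.10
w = 1.27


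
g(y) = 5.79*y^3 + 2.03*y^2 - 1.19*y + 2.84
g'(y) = 17.37*y^2 + 4.06*y - 1.19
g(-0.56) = 3.13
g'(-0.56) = 1.98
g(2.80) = 142.53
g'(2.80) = 146.36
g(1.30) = 17.44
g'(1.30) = 33.44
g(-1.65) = -15.68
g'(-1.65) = 39.40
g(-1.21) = -3.01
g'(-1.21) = 19.33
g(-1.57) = -12.69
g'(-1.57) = 35.25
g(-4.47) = -468.41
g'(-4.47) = 327.73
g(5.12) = 827.08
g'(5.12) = 474.94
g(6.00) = 1319.42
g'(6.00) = 648.49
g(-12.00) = -9695.68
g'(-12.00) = 2451.37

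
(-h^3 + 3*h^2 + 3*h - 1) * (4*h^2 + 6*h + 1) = -4*h^5 + 6*h^4 + 29*h^3 + 17*h^2 - 3*h - 1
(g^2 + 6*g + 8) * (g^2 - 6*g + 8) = g^4 - 20*g^2 + 64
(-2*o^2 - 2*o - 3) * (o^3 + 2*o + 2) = -2*o^5 - 2*o^4 - 7*o^3 - 8*o^2 - 10*o - 6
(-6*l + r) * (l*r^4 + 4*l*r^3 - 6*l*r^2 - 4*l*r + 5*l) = -6*l^2*r^4 - 24*l^2*r^3 + 36*l^2*r^2 + 24*l^2*r - 30*l^2 + l*r^5 + 4*l*r^4 - 6*l*r^3 - 4*l*r^2 + 5*l*r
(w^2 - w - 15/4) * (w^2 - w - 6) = w^4 - 2*w^3 - 35*w^2/4 + 39*w/4 + 45/2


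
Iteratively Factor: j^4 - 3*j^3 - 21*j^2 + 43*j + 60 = (j + 1)*(j^3 - 4*j^2 - 17*j + 60) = (j - 3)*(j + 1)*(j^2 - j - 20) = (j - 3)*(j + 1)*(j + 4)*(j - 5)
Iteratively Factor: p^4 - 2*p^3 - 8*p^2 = (p - 4)*(p^3 + 2*p^2) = p*(p - 4)*(p^2 + 2*p) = p^2*(p - 4)*(p + 2)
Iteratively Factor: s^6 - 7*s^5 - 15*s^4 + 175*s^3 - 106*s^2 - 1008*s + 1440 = (s + 4)*(s^5 - 11*s^4 + 29*s^3 + 59*s^2 - 342*s + 360) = (s - 4)*(s + 4)*(s^4 - 7*s^3 + s^2 + 63*s - 90) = (s - 5)*(s - 4)*(s + 4)*(s^3 - 2*s^2 - 9*s + 18) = (s - 5)*(s - 4)*(s - 2)*(s + 4)*(s^2 - 9) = (s - 5)*(s - 4)*(s - 3)*(s - 2)*(s + 4)*(s + 3)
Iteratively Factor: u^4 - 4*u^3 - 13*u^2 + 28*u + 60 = (u + 2)*(u^3 - 6*u^2 - u + 30) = (u + 2)^2*(u^2 - 8*u + 15) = (u - 5)*(u + 2)^2*(u - 3)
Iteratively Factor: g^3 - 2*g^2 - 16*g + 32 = (g + 4)*(g^2 - 6*g + 8) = (g - 2)*(g + 4)*(g - 4)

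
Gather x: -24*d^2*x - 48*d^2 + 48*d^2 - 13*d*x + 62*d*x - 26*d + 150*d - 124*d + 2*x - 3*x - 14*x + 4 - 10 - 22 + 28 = x*(-24*d^2 + 49*d - 15)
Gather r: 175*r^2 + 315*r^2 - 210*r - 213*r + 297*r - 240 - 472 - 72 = 490*r^2 - 126*r - 784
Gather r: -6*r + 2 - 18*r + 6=8 - 24*r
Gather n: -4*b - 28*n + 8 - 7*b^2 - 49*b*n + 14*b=-7*b^2 + 10*b + n*(-49*b - 28) + 8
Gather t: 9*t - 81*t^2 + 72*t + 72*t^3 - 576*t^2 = 72*t^3 - 657*t^2 + 81*t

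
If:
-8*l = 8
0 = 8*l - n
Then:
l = -1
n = -8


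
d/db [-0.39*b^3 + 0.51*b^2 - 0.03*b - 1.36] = -1.17*b^2 + 1.02*b - 0.03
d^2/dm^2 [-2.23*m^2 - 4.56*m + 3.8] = -4.46000000000000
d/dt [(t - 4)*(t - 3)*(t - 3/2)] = 3*t^2 - 17*t + 45/2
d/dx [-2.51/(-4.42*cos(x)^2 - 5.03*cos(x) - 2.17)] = (22.1884*cos(x) + 12.6253)*sin(x)/(4.42*cos(x)^2 + 5.03*cos(x) + 2.17)^2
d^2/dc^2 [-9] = 0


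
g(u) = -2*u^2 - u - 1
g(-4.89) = -43.93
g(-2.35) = -9.70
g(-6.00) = -67.00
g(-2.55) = -11.46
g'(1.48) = -6.92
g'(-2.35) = 8.40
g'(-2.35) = 8.40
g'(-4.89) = 18.56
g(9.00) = -172.00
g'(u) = -4*u - 1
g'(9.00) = -37.00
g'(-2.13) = 7.52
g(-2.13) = -7.94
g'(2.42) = -10.68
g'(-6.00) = 23.00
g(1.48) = -6.86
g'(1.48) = -6.92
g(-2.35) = -9.70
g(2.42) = -15.13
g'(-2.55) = 9.20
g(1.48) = -6.86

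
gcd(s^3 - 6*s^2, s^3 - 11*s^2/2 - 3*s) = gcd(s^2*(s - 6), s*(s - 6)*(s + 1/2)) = s^2 - 6*s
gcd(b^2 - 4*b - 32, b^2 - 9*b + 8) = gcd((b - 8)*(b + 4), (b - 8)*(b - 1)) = b - 8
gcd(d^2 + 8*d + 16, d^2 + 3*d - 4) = d + 4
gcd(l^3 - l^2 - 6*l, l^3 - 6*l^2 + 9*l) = l^2 - 3*l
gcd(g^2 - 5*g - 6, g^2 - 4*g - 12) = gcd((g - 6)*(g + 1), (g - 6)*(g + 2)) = g - 6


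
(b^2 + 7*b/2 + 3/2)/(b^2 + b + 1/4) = 2*(b + 3)/(2*b + 1)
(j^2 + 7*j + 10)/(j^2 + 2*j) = (j + 5)/j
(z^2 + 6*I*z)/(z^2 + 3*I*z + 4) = z*(z + 6*I)/(z^2 + 3*I*z + 4)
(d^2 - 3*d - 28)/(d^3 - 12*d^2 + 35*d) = (d + 4)/(d*(d - 5))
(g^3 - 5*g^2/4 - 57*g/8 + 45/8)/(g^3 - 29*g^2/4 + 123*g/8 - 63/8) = (2*g + 5)/(2*g - 7)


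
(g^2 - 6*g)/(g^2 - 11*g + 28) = g*(g - 6)/(g^2 - 11*g + 28)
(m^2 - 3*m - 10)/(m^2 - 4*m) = (m^2 - 3*m - 10)/(m*(m - 4))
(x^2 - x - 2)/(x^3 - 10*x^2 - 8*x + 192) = (x^2 - x - 2)/(x^3 - 10*x^2 - 8*x + 192)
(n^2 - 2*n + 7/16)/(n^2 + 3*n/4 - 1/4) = (n - 7/4)/(n + 1)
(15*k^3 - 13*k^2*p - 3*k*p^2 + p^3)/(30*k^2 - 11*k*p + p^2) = (-3*k^2 + 2*k*p + p^2)/(-6*k + p)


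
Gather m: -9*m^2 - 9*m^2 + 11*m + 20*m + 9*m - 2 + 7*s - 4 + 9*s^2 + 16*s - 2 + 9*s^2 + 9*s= -18*m^2 + 40*m + 18*s^2 + 32*s - 8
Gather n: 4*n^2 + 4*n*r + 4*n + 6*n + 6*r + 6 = 4*n^2 + n*(4*r + 10) + 6*r + 6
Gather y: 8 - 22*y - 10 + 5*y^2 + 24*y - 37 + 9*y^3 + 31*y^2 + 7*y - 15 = 9*y^3 + 36*y^2 + 9*y - 54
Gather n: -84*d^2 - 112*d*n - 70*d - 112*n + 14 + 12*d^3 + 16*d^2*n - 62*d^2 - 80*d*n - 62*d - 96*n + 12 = 12*d^3 - 146*d^2 - 132*d + n*(16*d^2 - 192*d - 208) + 26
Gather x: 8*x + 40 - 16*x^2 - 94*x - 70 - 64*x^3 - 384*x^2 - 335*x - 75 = -64*x^3 - 400*x^2 - 421*x - 105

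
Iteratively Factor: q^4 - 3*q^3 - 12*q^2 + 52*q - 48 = (q + 4)*(q^3 - 7*q^2 + 16*q - 12) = (q - 3)*(q + 4)*(q^2 - 4*q + 4) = (q - 3)*(q - 2)*(q + 4)*(q - 2)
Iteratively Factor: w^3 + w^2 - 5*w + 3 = (w - 1)*(w^2 + 2*w - 3) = (w - 1)*(w + 3)*(w - 1)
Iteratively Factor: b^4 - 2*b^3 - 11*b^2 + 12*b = (b - 4)*(b^3 + 2*b^2 - 3*b) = b*(b - 4)*(b^2 + 2*b - 3) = b*(b - 4)*(b + 3)*(b - 1)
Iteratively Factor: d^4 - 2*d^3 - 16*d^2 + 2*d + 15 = (d - 5)*(d^3 + 3*d^2 - d - 3) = (d - 5)*(d + 1)*(d^2 + 2*d - 3) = (d - 5)*(d + 1)*(d + 3)*(d - 1)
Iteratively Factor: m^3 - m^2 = (m)*(m^2 - m) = m*(m - 1)*(m)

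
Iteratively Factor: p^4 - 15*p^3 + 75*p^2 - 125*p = (p)*(p^3 - 15*p^2 + 75*p - 125) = p*(p - 5)*(p^2 - 10*p + 25) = p*(p - 5)^2*(p - 5)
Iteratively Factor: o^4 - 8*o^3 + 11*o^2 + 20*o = (o - 4)*(o^3 - 4*o^2 - 5*o) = (o - 5)*(o - 4)*(o^2 + o) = (o - 5)*(o - 4)*(o + 1)*(o)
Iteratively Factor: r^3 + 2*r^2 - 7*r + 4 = (r - 1)*(r^2 + 3*r - 4) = (r - 1)*(r + 4)*(r - 1)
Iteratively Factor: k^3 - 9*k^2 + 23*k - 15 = (k - 1)*(k^2 - 8*k + 15) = (k - 3)*(k - 1)*(k - 5)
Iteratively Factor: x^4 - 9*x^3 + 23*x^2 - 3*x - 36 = (x + 1)*(x^3 - 10*x^2 + 33*x - 36) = (x - 3)*(x + 1)*(x^2 - 7*x + 12) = (x - 3)^2*(x + 1)*(x - 4)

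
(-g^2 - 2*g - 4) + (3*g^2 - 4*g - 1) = 2*g^2 - 6*g - 5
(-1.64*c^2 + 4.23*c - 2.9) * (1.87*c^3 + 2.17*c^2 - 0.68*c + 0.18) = -3.0668*c^5 + 4.3513*c^4 + 4.8713*c^3 - 9.4646*c^2 + 2.7334*c - 0.522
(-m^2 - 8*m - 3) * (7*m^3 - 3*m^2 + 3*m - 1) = -7*m^5 - 53*m^4 - 14*m^2 - m + 3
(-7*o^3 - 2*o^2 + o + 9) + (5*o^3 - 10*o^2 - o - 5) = -2*o^3 - 12*o^2 + 4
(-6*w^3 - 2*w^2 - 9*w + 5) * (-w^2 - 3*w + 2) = 6*w^5 + 20*w^4 + 3*w^3 + 18*w^2 - 33*w + 10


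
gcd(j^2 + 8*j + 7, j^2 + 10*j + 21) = j + 7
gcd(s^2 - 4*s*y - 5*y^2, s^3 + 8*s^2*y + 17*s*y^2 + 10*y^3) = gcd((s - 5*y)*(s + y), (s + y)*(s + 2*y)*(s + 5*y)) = s + y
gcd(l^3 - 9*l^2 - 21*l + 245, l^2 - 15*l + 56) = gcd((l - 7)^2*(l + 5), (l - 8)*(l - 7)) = l - 7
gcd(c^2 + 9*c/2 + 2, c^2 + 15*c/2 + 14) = c + 4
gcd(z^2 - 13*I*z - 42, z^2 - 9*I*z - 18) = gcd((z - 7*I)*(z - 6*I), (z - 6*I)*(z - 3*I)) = z - 6*I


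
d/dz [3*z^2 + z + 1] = 6*z + 1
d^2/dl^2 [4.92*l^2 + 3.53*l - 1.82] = 9.84000000000000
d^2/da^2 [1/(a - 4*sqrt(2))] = 2/(a - 4*sqrt(2))^3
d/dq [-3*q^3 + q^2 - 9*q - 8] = -9*q^2 + 2*q - 9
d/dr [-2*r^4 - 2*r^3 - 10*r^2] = 2*r*(-4*r^2 - 3*r - 10)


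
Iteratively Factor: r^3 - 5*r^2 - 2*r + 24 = (r - 3)*(r^2 - 2*r - 8) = (r - 4)*(r - 3)*(r + 2)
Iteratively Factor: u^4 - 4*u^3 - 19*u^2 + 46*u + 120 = (u + 2)*(u^3 - 6*u^2 - 7*u + 60) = (u - 5)*(u + 2)*(u^2 - u - 12) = (u - 5)*(u - 4)*(u + 2)*(u + 3)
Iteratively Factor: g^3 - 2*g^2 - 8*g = (g + 2)*(g^2 - 4*g) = g*(g + 2)*(g - 4)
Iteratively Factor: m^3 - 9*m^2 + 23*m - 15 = (m - 3)*(m^2 - 6*m + 5) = (m - 3)*(m - 1)*(m - 5)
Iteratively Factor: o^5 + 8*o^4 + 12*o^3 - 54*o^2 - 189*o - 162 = (o - 3)*(o^4 + 11*o^3 + 45*o^2 + 81*o + 54) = (o - 3)*(o + 3)*(o^3 + 8*o^2 + 21*o + 18) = (o - 3)*(o + 2)*(o + 3)*(o^2 + 6*o + 9) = (o - 3)*(o + 2)*(o + 3)^2*(o + 3)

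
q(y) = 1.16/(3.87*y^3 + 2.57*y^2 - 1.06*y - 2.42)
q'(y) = 1.16*(-11.61*y^2 - 5.14*y + 1.06)/(3.87*y^3 + 2.57*y^2 - 1.06*y - 2.42)^2 = (-13.4676*y^2 - 5.9624*y + 1.2296)/(3.87*y^3 + 2.57*y^2 - 1.06*y - 2.42)^2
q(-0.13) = -0.52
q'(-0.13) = 0.35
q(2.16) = 0.03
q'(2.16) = -0.03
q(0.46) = -0.58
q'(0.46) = -1.10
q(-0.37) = -0.62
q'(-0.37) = 0.45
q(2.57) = 0.01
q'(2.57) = -0.02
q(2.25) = 0.02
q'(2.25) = -0.03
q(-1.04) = -0.40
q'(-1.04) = -0.85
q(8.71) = 0.00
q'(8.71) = -0.00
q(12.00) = 0.00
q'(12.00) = -0.00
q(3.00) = 0.01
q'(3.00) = -0.01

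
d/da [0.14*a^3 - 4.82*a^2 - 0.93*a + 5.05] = 0.42*a^2 - 9.64*a - 0.93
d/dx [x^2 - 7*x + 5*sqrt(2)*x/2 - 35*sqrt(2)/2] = 2*x - 7 + 5*sqrt(2)/2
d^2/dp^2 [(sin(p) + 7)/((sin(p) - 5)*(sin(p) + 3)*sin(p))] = (-4*sin(p)^4 - 57*sin(p)^3 + 96*sin(p)^2 + 200*sin(p) - 816 - 2037/sin(p) + 1260/sin(p)^2 + 3150/sin(p)^3)/((sin(p) - 5)^3*(sin(p) + 3)^3)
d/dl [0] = 0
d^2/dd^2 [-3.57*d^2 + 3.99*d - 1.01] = -7.14000000000000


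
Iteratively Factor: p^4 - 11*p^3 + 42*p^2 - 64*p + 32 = (p - 4)*(p^3 - 7*p^2 + 14*p - 8) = (p - 4)^2*(p^2 - 3*p + 2) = (p - 4)^2*(p - 2)*(p - 1)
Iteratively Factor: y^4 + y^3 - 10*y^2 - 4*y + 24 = (y - 2)*(y^3 + 3*y^2 - 4*y - 12) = (y - 2)*(y + 3)*(y^2 - 4) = (y - 2)^2*(y + 3)*(y + 2)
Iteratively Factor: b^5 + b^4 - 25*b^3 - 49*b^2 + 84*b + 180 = (b + 3)*(b^4 - 2*b^3 - 19*b^2 + 8*b + 60) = (b + 3)^2*(b^3 - 5*b^2 - 4*b + 20) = (b - 5)*(b + 3)^2*(b^2 - 4) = (b - 5)*(b - 2)*(b + 3)^2*(b + 2)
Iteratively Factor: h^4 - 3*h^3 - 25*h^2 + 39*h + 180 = (h - 5)*(h^3 + 2*h^2 - 15*h - 36) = (h - 5)*(h + 3)*(h^2 - h - 12) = (h - 5)*(h + 3)^2*(h - 4)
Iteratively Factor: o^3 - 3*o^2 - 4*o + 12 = (o - 2)*(o^2 - o - 6) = (o - 2)*(o + 2)*(o - 3)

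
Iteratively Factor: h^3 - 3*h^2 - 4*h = (h + 1)*(h^2 - 4*h) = h*(h + 1)*(h - 4)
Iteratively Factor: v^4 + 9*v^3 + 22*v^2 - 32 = (v + 2)*(v^3 + 7*v^2 + 8*v - 16) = (v + 2)*(v + 4)*(v^2 + 3*v - 4) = (v - 1)*(v + 2)*(v + 4)*(v + 4)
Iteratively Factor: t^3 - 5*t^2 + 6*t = (t)*(t^2 - 5*t + 6) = t*(t - 3)*(t - 2)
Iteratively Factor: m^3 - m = (m - 1)*(m^2 + m) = (m - 1)*(m + 1)*(m)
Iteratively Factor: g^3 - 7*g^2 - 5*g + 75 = (g - 5)*(g^2 - 2*g - 15) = (g - 5)*(g + 3)*(g - 5)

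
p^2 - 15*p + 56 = (p - 8)*(p - 7)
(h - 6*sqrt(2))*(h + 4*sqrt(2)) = h^2 - 2*sqrt(2)*h - 48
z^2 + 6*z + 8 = (z + 2)*(z + 4)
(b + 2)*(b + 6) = b^2 + 8*b + 12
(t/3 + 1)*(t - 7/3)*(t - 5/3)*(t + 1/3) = t^4/3 - 2*t^3/9 - 76*t^2/27 + 242*t/81 + 35/27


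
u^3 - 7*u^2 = u^2*(u - 7)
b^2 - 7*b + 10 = (b - 5)*(b - 2)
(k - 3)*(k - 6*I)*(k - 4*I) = k^3 - 3*k^2 - 10*I*k^2 - 24*k + 30*I*k + 72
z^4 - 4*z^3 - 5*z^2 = z^2*(z - 5)*(z + 1)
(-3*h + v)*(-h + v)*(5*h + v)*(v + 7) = 15*h^3*v + 105*h^3 - 17*h^2*v^2 - 119*h^2*v + h*v^3 + 7*h*v^2 + v^4 + 7*v^3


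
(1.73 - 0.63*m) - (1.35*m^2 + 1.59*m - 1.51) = -1.35*m^2 - 2.22*m + 3.24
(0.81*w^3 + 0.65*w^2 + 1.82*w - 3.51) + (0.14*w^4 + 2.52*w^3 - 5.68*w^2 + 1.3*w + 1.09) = 0.14*w^4 + 3.33*w^3 - 5.03*w^2 + 3.12*w - 2.42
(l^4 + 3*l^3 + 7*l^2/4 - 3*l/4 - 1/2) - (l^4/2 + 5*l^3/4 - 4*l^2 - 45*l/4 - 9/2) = l^4/2 + 7*l^3/4 + 23*l^2/4 + 21*l/2 + 4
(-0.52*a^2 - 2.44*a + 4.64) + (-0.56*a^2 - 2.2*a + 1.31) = -1.08*a^2 - 4.64*a + 5.95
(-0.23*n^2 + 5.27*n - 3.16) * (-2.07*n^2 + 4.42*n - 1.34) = 0.4761*n^4 - 11.9255*n^3 + 30.1428*n^2 - 21.029*n + 4.2344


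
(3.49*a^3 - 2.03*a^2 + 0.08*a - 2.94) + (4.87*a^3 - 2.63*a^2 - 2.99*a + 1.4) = 8.36*a^3 - 4.66*a^2 - 2.91*a - 1.54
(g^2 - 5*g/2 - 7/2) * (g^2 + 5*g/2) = g^4 - 39*g^2/4 - 35*g/4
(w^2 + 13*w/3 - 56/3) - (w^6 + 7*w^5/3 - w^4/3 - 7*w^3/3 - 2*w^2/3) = -w^6 - 7*w^5/3 + w^4/3 + 7*w^3/3 + 5*w^2/3 + 13*w/3 - 56/3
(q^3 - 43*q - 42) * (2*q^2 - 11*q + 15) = 2*q^5 - 11*q^4 - 71*q^3 + 389*q^2 - 183*q - 630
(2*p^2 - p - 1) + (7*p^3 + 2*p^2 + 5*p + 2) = 7*p^3 + 4*p^2 + 4*p + 1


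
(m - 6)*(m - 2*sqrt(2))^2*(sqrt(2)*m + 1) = sqrt(2)*m^4 - 6*sqrt(2)*m^3 - 7*m^3 + 4*sqrt(2)*m^2 + 42*m^2 - 24*sqrt(2)*m + 8*m - 48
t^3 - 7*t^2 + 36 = (t - 6)*(t - 3)*(t + 2)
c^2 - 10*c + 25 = (c - 5)^2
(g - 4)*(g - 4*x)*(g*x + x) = g^3*x - 4*g^2*x^2 - 3*g^2*x + 12*g*x^2 - 4*g*x + 16*x^2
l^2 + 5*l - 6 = (l - 1)*(l + 6)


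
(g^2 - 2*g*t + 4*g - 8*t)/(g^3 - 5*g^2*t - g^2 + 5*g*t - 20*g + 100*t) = (-g + 2*t)/(-g^2 + 5*g*t + 5*g - 25*t)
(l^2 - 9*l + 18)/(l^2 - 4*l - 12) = (l - 3)/(l + 2)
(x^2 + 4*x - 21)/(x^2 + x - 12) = (x + 7)/(x + 4)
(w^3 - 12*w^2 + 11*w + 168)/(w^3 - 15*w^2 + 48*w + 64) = (w^2 - 4*w - 21)/(w^2 - 7*w - 8)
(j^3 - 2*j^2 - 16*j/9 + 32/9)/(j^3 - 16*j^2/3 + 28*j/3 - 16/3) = (j + 4/3)/(j - 2)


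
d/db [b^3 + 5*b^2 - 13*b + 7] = 3*b^2 + 10*b - 13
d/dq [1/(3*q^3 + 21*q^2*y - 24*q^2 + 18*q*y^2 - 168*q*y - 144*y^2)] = (-3*q^2 - 14*q*y + 16*q - 6*y^2 + 56*y)/(3*(q^3 + 7*q^2*y - 8*q^2 + 6*q*y^2 - 56*q*y - 48*y^2)^2)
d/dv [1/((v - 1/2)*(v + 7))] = 2*(-4*v - 13)/(4*v^4 + 52*v^3 + 141*v^2 - 182*v + 49)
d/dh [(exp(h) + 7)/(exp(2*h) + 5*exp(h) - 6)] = (-(exp(h) + 7)*(2*exp(h) + 5) + exp(2*h) + 5*exp(h) - 6)*exp(h)/(exp(2*h) + 5*exp(h) - 6)^2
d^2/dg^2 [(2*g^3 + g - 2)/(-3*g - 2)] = 12*(-3*g^3 - 6*g^2 - 4*g + 4)/(27*g^3 + 54*g^2 + 36*g + 8)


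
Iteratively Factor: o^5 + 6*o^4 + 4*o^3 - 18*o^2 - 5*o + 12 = (o + 4)*(o^4 + 2*o^3 - 4*o^2 - 2*o + 3) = (o + 1)*(o + 4)*(o^3 + o^2 - 5*o + 3) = (o - 1)*(o + 1)*(o + 4)*(o^2 + 2*o - 3) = (o - 1)*(o + 1)*(o + 3)*(o + 4)*(o - 1)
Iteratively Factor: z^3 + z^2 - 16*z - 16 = (z - 4)*(z^2 + 5*z + 4) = (z - 4)*(z + 4)*(z + 1)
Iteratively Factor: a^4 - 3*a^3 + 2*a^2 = (a - 1)*(a^3 - 2*a^2) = a*(a - 1)*(a^2 - 2*a) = a*(a - 2)*(a - 1)*(a)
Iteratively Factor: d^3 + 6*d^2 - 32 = (d + 4)*(d^2 + 2*d - 8) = (d + 4)^2*(d - 2)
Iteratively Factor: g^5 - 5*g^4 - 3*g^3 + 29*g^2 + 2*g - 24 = (g + 1)*(g^4 - 6*g^3 + 3*g^2 + 26*g - 24) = (g - 3)*(g + 1)*(g^3 - 3*g^2 - 6*g + 8) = (g - 4)*(g - 3)*(g + 1)*(g^2 + g - 2) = (g - 4)*(g - 3)*(g + 1)*(g + 2)*(g - 1)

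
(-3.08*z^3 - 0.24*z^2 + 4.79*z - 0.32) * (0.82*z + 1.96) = -2.5256*z^4 - 6.2336*z^3 + 3.4574*z^2 + 9.126*z - 0.6272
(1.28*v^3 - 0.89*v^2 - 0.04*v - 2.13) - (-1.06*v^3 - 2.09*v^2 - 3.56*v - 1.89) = 2.34*v^3 + 1.2*v^2 + 3.52*v - 0.24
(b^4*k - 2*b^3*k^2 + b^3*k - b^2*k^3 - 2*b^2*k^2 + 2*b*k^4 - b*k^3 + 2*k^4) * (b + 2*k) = b^5*k + b^4*k - 5*b^3*k^3 - 5*b^2*k^3 + 4*b*k^5 + 4*k^5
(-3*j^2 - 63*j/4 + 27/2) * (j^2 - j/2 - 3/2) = -3*j^4 - 57*j^3/4 + 207*j^2/8 + 135*j/8 - 81/4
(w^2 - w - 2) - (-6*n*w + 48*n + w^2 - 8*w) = 6*n*w - 48*n + 7*w - 2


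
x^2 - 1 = (x - 1)*(x + 1)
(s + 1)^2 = s^2 + 2*s + 1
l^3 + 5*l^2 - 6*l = l*(l - 1)*(l + 6)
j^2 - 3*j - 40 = (j - 8)*(j + 5)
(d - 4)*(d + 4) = d^2 - 16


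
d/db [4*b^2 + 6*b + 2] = 8*b + 6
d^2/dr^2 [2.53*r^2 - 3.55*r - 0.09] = 5.06000000000000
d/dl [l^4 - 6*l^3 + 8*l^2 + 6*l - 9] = 4*l^3 - 18*l^2 + 16*l + 6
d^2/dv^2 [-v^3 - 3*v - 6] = -6*v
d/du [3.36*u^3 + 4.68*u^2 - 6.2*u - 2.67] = 10.08*u^2 + 9.36*u - 6.2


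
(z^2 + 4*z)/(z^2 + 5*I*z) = (z + 4)/(z + 5*I)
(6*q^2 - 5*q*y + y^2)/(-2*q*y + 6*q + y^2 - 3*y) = (-3*q + y)/(y - 3)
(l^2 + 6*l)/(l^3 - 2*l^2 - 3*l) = (l + 6)/(l^2 - 2*l - 3)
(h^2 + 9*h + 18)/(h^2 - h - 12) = (h + 6)/(h - 4)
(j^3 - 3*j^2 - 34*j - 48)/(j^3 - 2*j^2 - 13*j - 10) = (j^2 - 5*j - 24)/(j^2 - 4*j - 5)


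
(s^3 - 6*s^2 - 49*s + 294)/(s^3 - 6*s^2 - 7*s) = (s^2 + s - 42)/(s*(s + 1))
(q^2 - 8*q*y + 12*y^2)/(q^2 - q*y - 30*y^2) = (q - 2*y)/(q + 5*y)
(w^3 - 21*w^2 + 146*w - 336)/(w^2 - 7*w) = w - 14 + 48/w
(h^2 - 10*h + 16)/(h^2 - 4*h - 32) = (h - 2)/(h + 4)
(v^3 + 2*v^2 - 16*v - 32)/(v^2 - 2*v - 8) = v + 4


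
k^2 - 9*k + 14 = (k - 7)*(k - 2)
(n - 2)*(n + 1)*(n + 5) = n^3 + 4*n^2 - 7*n - 10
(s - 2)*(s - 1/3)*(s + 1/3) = s^3 - 2*s^2 - s/9 + 2/9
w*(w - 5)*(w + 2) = w^3 - 3*w^2 - 10*w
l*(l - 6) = l^2 - 6*l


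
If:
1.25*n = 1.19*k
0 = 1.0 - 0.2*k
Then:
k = 5.00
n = 4.76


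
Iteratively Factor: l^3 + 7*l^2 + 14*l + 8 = (l + 2)*(l^2 + 5*l + 4) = (l + 1)*(l + 2)*(l + 4)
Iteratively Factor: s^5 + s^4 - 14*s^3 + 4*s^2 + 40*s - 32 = (s + 4)*(s^4 - 3*s^3 - 2*s^2 + 12*s - 8) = (s - 1)*(s + 4)*(s^3 - 2*s^2 - 4*s + 8) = (s - 2)*(s - 1)*(s + 4)*(s^2 - 4) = (s - 2)^2*(s - 1)*(s + 4)*(s + 2)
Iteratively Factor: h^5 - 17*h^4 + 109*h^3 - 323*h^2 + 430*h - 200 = (h - 4)*(h^4 - 13*h^3 + 57*h^2 - 95*h + 50) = (h - 5)*(h - 4)*(h^3 - 8*h^2 + 17*h - 10) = (h - 5)^2*(h - 4)*(h^2 - 3*h + 2) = (h - 5)^2*(h - 4)*(h - 2)*(h - 1)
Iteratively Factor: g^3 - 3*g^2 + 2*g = (g - 1)*(g^2 - 2*g) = (g - 2)*(g - 1)*(g)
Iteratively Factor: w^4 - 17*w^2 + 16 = (w - 1)*(w^3 + w^2 - 16*w - 16) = (w - 4)*(w - 1)*(w^2 + 5*w + 4) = (w - 4)*(w - 1)*(w + 1)*(w + 4)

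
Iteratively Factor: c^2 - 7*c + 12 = (c - 4)*(c - 3)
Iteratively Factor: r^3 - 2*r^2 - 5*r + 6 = (r + 2)*(r^2 - 4*r + 3) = (r - 3)*(r + 2)*(r - 1)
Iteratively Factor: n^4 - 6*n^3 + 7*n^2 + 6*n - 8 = (n - 1)*(n^3 - 5*n^2 + 2*n + 8) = (n - 2)*(n - 1)*(n^2 - 3*n - 4) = (n - 2)*(n - 1)*(n + 1)*(n - 4)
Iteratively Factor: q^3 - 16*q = (q)*(q^2 - 16) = q*(q + 4)*(q - 4)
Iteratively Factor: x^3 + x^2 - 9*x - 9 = (x - 3)*(x^2 + 4*x + 3) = (x - 3)*(x + 3)*(x + 1)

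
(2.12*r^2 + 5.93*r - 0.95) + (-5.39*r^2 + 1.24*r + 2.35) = -3.27*r^2 + 7.17*r + 1.4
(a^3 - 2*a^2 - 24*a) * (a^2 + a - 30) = a^5 - a^4 - 56*a^3 + 36*a^2 + 720*a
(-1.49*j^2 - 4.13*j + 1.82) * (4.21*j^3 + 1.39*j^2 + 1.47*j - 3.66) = -6.2729*j^5 - 19.4584*j^4 - 0.268799999999999*j^3 + 1.9121*j^2 + 17.7912*j - 6.6612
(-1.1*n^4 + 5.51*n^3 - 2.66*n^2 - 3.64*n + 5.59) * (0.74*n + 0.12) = -0.814*n^5 + 3.9454*n^4 - 1.3072*n^3 - 3.0128*n^2 + 3.6998*n + 0.6708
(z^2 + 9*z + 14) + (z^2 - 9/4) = 2*z^2 + 9*z + 47/4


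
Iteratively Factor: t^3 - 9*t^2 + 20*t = (t - 5)*(t^2 - 4*t) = t*(t - 5)*(t - 4)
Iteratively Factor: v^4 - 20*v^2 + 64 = (v + 4)*(v^3 - 4*v^2 - 4*v + 16) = (v + 2)*(v + 4)*(v^2 - 6*v + 8) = (v - 4)*(v + 2)*(v + 4)*(v - 2)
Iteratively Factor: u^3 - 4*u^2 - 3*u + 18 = (u + 2)*(u^2 - 6*u + 9) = (u - 3)*(u + 2)*(u - 3)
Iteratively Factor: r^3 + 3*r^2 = (r + 3)*(r^2) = r*(r + 3)*(r)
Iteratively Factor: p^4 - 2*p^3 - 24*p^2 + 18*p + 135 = (p - 5)*(p^3 + 3*p^2 - 9*p - 27) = (p - 5)*(p + 3)*(p^2 - 9) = (p - 5)*(p - 3)*(p + 3)*(p + 3)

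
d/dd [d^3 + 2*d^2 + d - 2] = 3*d^2 + 4*d + 1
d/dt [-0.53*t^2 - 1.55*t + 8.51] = -1.06*t - 1.55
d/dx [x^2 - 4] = 2*x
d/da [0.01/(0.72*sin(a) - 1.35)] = -0.0072*cos(a)/(0.72*sin(a) - 1.35)^2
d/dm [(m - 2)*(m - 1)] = 2*m - 3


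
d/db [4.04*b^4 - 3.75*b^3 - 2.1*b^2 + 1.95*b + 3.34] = 16.16*b^3 - 11.25*b^2 - 4.2*b + 1.95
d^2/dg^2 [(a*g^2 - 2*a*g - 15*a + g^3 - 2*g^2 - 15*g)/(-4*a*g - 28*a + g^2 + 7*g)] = 2*((-4*a + 2*g + 7)^2*(-a*g^2 + 2*a*g + 15*a - g^3 + 2*g^2 + 15*g) + (-a - 3*g + 2)*(4*a*g + 28*a - g^2 - 7*g)^2 + (4*a*g + 28*a - g^2 - 7*g)*(-a*g^2 + 2*a*g + 15*a - g^3 + 2*g^2 + 15*g + (-4*a + 2*g + 7)*(-2*a*g + 2*a - 3*g^2 + 4*g + 15)))/(4*a*g + 28*a - g^2 - 7*g)^3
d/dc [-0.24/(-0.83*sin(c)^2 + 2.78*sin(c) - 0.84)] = (0.6672 - 0.3984*sin(c))*cos(c)/(0.83*sin(c)^2 - 2.78*sin(c) + 0.84)^2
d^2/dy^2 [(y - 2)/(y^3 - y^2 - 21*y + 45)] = 2*(3*y^3 + 3*y^2 + 29*y - 3)/(y^7 + 3*y^6 - 51*y^5 - 73*y^4 + 1011*y^3 - 135*y^2 - 7425*y + 10125)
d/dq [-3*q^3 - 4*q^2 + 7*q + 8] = -9*q^2 - 8*q + 7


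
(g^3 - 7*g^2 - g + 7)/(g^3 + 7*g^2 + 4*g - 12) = (g^2 - 6*g - 7)/(g^2 + 8*g + 12)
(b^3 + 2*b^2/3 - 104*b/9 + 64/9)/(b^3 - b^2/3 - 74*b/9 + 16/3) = (b + 4)/(b + 3)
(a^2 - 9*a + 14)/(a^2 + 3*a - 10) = (a - 7)/(a + 5)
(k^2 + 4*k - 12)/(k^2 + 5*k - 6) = (k - 2)/(k - 1)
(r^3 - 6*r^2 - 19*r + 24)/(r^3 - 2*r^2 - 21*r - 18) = (r^2 - 9*r + 8)/(r^2 - 5*r - 6)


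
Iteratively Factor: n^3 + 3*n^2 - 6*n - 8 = (n + 1)*(n^2 + 2*n - 8) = (n - 2)*(n + 1)*(n + 4)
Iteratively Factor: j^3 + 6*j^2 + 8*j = (j + 4)*(j^2 + 2*j) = (j + 2)*(j + 4)*(j)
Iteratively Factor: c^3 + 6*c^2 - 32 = (c + 4)*(c^2 + 2*c - 8) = (c + 4)^2*(c - 2)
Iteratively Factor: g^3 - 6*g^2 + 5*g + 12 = (g + 1)*(g^2 - 7*g + 12) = (g - 4)*(g + 1)*(g - 3)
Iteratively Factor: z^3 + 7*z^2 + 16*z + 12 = (z + 3)*(z^2 + 4*z + 4) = (z + 2)*(z + 3)*(z + 2)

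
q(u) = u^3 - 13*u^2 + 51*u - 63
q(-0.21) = -74.29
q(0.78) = -30.65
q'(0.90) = 30.03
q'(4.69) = -4.95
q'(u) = 3*u^2 - 26*u + 51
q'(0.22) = 45.43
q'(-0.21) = 56.59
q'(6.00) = 3.00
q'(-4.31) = 218.79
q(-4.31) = -604.36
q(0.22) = -52.40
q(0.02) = -61.99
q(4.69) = -6.60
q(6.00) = -9.00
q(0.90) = -26.90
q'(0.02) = 50.48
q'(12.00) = 171.00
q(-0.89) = -119.39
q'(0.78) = 32.55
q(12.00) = 405.00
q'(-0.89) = 76.52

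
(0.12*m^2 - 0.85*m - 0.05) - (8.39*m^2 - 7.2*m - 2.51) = -8.27*m^2 + 6.35*m + 2.46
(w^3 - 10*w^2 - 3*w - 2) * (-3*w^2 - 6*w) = -3*w^5 + 24*w^4 + 69*w^3 + 24*w^2 + 12*w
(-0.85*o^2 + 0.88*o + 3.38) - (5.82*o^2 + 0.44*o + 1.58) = -6.67*o^2 + 0.44*o + 1.8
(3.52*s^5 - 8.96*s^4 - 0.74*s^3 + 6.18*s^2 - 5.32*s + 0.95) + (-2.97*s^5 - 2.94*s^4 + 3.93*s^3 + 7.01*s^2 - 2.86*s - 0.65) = 0.55*s^5 - 11.9*s^4 + 3.19*s^3 + 13.19*s^2 - 8.18*s + 0.3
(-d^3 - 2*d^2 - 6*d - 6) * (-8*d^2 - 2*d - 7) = 8*d^5 + 18*d^4 + 59*d^3 + 74*d^2 + 54*d + 42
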